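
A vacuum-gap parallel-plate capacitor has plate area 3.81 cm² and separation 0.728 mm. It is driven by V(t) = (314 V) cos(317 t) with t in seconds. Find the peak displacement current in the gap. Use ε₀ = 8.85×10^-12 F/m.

C = ε₀A/d = (8.85×10^-12)(3.81×10^-4)/(7.28×10^-4) = 4.632×10^-12 F; ω = 317 rad/s.
I_d = C dV/dt, so |I_d|_max = C V₀ ω = (4.632×10^-12)(314)(317) = 4.61×10^-7 A.

4.61×10^-7 A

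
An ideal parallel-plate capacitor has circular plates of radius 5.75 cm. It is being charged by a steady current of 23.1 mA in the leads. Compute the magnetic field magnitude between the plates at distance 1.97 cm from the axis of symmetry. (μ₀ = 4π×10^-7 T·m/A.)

By continuity the displacement current in the gap matches the conduction current: I_d = 0.0231 A.
For r < R the Ampère–Maxwell law gives B(2πr) = μ₀ I_d (r²/R²), so B = μ₀ I_d r/(2πR²) = (4π×10^-7)(0.0231)(0.0197)/(2π·0.0575²) = 2.75×10^-8 T.

2.75×10^-8 T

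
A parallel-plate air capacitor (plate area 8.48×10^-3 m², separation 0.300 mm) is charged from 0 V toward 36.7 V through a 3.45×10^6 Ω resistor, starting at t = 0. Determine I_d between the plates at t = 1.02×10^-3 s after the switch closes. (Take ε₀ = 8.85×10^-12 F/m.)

3.26×10^-6 A

With C = ε₀A/d = (8.85×10^-12)(8.48×10^-3)/(3.00×10^-4) = 2.502×10^-10 F, the time constant is τ = RC = 8.632×10^-4 s, so t/τ = 1.182 and e^(−t/τ) = 0.3067.
I_d = I_cond = (V₀/R) e^(−t/τ) = (1.064×10^-5)(0.3067) = 3.26×10^-6 A.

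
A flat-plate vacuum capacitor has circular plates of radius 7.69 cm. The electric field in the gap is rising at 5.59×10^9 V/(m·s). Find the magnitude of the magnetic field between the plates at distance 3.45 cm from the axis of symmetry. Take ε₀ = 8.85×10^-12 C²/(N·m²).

1.07×10^-9 T

Through the whole plate area (πR² = 0.01858 m²), I_d = ε₀ πR² dE/dt = 9.192×10^-4 A.
An Ampèrian loop of radius r encloses a fraction (r/R)² of I_d. Then B·2πr = μ₀ I_d (r/R)², giving B = μ₀ I_d r/(2πR²) = 1.07×10^-9 T.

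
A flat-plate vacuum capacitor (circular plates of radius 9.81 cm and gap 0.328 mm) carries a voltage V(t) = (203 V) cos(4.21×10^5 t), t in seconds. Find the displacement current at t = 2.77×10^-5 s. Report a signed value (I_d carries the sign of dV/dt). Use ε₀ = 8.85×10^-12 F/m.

dE/dt = (V₀ω/d)·−sin(ωt) with ωt = 11.6617 rad: (203)(4.21×10^5)(0.7862)/(3.28×10^-4) = 2.049×10^11 V/(m·s).
I_d = ε₀ A dE/dt = (8.85×10^-12)(0.03023)(2.049×10^11) = 0.0548 A.

0.0548 A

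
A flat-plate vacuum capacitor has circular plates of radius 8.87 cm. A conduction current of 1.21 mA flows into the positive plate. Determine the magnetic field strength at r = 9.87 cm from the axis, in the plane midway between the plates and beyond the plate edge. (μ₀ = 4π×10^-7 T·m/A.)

2.45×10^-9 T

No conduction current crosses the gap, so I_d there equals the 1.21×10^-3 A in the leads.
For r ≥ R the full I_d is enclosed: B = μ₀ I_d/(2πr) = (4π×10^-7)(1.21×10^-3)/(2π·0.0987) = 2.45×10^-9 T.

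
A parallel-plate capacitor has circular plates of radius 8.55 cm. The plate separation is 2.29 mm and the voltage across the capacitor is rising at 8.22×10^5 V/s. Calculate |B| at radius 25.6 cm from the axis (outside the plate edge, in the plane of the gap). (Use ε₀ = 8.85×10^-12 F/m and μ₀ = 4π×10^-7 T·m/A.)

5.70×10^-11 T

dE/dt = (dV/dt)/d = 3.590×10^8 V/(m·s); I_d = ε₀(πR²)(dE/dt) = (8.85×10^-12)(0.02297)(3.590×10^8) = 7.298×10^-5 A.
Outside the plates the loop encloses all of I_d, so B·2πr = μ₀ I_d and B = 5.70×10^-11 T.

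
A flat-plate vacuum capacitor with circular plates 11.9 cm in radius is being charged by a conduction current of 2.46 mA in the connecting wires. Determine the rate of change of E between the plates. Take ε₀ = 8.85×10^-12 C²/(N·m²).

6.25×10^9 V/(m·s)

The displacement current between the plates equals the conduction current, I_d = 2.46 mA.
Then dE/dt = I_d/(ε₀A) = 6.25×10^9 V/(m·s).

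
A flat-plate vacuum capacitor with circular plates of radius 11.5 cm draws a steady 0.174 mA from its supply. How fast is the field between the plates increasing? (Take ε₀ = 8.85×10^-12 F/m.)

By continuity, I_d in the gap equals the 0.174 mA flowing in the wire.
Then dE/dt = I_d/(ε₀A) = 4.73×10^8 V/(m·s).

4.73×10^8 V/(m·s)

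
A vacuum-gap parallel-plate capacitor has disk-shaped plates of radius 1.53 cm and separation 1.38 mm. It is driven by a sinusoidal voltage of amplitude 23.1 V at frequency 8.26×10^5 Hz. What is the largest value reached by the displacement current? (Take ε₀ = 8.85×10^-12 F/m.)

5.65×10^-4 A

C = ε₀A/d = (8.85×10^-12)(7.354×10^-4)/(1.38×10^-3) = 4.716×10^-12 F; ω = 2πf = 5.190×10^6 rad/s.
I_d = C dV/dt, so |I_d|_max = C V₀ ω = (4.716×10^-12)(23.1)(5.190×10^6) = 5.65×10^-4 A.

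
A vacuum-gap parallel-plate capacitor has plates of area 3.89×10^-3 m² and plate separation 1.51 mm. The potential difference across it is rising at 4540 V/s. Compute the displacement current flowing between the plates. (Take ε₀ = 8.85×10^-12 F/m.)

1.04×10^-7 A

The displacement current equals the charging current C dV/dt. With C = ε₀A/d = (8.85×10^-12)(3.89×10^-3)/(1.51×10^-3) = 2.280×10^-11 F, I_d = (2.280×10^-11)(4540) = 1.04×10^-7 A.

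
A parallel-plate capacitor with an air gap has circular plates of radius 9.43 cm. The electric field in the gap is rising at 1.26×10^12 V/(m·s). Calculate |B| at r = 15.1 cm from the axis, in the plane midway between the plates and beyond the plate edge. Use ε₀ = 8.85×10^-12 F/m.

I_d = ε₀ dΦ_E/dt = ε₀ πR² (dE/dt) = (8.85×10^-12)(0.02794)(1.26×10^12) = 0.3116 A through the full plate area.
With r > R the enclosed displacement current is the full I_d; B = μ₀ I_d / (2πr) = 4.13×10^-7 T.

4.13×10^-7 T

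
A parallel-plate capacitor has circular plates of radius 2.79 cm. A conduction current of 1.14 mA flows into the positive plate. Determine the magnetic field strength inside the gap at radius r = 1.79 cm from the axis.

5.24×10^-9 T

By continuity the displacement current in the gap matches the conduction current: I_d = 1.14×10^-3 A.
∮B·dl = μ₀ I_d,enc with I_d,enc = I_d r²/R² = 4.692×10^-4 A; so B = μ₀ I_d,enc/(2πr) = 5.24×10^-9 T.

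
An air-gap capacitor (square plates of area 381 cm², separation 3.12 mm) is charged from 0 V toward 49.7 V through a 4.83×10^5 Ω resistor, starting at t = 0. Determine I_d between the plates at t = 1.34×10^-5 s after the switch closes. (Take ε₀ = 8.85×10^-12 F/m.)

7.96×10^-5 A

C = ε₀A/d = (8.85×10^-12)(0.0381)/(3.12×10^-3) = 1.081×10^-10 F and τ = RC = 5.221×10^-5 s. I_d in the gap equals the RC charging current.
I_d(t) = (V₀/R) e^(−t/τ) = 1.029×10^-4 · e^(−0.2567) = 7.96×10^-5 A.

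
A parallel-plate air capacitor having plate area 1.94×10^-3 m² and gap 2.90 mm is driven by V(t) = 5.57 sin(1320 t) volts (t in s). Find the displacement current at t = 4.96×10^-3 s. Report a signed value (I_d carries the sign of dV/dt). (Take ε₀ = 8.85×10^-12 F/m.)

4.20×10^-8 A

C = ε₀A/d = (8.85×10^-12)(1.94×10^-3)/(2.90×10^-3) = 5.920×10^-12 F. dV/dt = V₀ω·cos(ωt); at ωt = 6.5472 rad this factor is 0.9654.
I_d = C dV/dt = (5.920×10^-12)(5.57)(1320)(0.9654) = 4.20×10^-8 A.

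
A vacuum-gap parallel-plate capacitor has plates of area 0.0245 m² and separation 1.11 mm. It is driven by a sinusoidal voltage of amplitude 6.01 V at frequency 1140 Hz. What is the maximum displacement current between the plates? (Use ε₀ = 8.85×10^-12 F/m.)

8.41×10^-6 A

C = ε₀A/d = (8.85×10^-12)(0.0245)/(1.11×10^-3) = 1.953×10^-10 F; ω = 2πf = 7163 rad/s.
I_d = C dV/dt, so |I_d|_max = C V₀ ω = (1.953×10^-10)(6.01)(7163) = 8.41×10^-6 A.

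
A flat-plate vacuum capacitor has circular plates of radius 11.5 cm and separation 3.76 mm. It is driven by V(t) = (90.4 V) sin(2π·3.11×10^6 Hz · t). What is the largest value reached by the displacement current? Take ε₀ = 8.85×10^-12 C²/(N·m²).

(dE/dt)_max = V₀ω/d = 4.698×10^11 V/(m·s); ω = 2πf = 1.954×10^7 rad/s.
I_d,max = ε₀ A (dE/dt)_max = (8.85×10^-12)(0.04155)(4.698×10^11) = 0.173 A.

0.173 A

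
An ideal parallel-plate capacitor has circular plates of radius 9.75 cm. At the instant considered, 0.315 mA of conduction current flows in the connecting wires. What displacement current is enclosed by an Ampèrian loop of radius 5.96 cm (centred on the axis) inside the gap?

1.18×10^-4 A

No conduction current crosses the gap, so I_d there equals the 3.15×10^-4 A in the leads.
Through an area πr² the displacement current is I_d·(πr²/πR²) = I_d (r/R)² = 1.18×10^-4 A.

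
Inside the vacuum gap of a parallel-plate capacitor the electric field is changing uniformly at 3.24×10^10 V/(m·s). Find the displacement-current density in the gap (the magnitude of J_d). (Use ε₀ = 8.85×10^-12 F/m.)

J_d = ε₀ dE/dt = (8.85×10^-12)(3.24×10^10) = 0.287 A/m².

0.287 A/m²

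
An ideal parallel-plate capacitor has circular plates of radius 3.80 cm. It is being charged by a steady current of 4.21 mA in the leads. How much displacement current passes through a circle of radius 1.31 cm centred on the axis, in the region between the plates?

5.00×10^-4 A

By continuity the displacement current in the gap matches the conduction current: I_d = 4.21×10^-3 A.
The field is uniform, so I_d,enc = I_d (r/R)² = (4.21×10^-3)(1.31/3.80)² = 5.00×10^-4 A.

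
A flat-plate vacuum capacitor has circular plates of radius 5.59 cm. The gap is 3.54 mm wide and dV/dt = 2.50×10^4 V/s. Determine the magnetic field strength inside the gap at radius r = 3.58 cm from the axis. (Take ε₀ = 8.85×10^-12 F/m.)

1.41×10^-12 T

With E = V/d, dE/dt = 7.062×10^6 V/(m·s) and πR² = 9.817×10^-3 m², giving I_d = ε₀ πR² dE/dt = 6.135×10^-7 A.
For r < R the Ampère–Maxwell law gives B(2πr) = μ₀ I_d (r²/R²), so B = μ₀ I_d r/(2πR²) = (4π×10^-7)(6.135×10^-7)(0.0358)/(2π·0.0559²) = 1.41×10^-12 T.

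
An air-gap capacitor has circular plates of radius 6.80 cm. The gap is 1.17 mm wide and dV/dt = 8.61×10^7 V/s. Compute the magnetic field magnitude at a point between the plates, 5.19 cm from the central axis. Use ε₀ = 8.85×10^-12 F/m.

dE/dt = (dV/dt)/d = 7.359×10^10 V/(m·s); I_d = ε₀(πR²)(dE/dt) = (8.85×10^-12)(0.01453)(7.359×10^10) = 9.463×10^-3 A.
For r < R the Ampère–Maxwell law gives B(2πr) = μ₀ I_d (r²/R²), so B = μ₀ I_d r/(2πR²) = (4π×10^-7)(9.463×10^-3)(0.0519)/(2π·0.0680²) = 2.12×10^-8 T.

2.12×10^-8 T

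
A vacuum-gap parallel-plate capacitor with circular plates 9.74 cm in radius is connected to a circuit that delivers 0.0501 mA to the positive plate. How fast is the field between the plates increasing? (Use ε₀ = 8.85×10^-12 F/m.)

The displacement current between the plates equals the conduction current, I_d = 0.0501 mA.
Inverting I_d = ε₀ A dE/dt gives dE/dt = 5.01×10^-5 / (8.85×10^-12 · 0.02980) = 1.90×10^8 V/(m·s).

1.90×10^8 V/(m·s)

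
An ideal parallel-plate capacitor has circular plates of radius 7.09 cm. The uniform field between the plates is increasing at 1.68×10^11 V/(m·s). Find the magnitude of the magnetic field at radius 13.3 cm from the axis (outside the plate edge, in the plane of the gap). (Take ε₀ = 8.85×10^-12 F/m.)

3.53×10^-8 T

I_d = ε₀ dΦ_E/dt = ε₀ πR² (dE/dt) = (8.85×10^-12)(0.01579)(1.68×10^11) = 0.02348 A through the full plate area.
For r ≥ R the full I_d is enclosed: B = μ₀ I_d/(2πr) = (4π×10^-7)(0.02348)/(2π·0.133) = 3.53×10^-8 T.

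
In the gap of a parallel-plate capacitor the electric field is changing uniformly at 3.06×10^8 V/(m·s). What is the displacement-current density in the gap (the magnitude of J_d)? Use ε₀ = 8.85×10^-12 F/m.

2.71×10^-3 A/m²

J_d = ε₀ dE/dt = (8.85×10^-12)(3.06×10^8) = 2.71×10^-3 A/m².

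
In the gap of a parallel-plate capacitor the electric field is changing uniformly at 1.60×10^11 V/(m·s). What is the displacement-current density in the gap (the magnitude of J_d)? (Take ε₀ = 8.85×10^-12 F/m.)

J_d = ε₀ ∂E/∂t, so J_d = 1.42 A/m².

1.42 A/m²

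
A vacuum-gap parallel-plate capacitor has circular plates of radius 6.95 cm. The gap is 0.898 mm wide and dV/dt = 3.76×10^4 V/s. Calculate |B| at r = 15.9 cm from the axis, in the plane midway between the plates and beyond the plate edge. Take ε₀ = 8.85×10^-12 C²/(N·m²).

7.07×10^-12 T

I_d = C dV/dt with C = ε₀πR²/d = 1.495×10^-10 F, so I_d = (1.495×10^-10)(3.76×10^4) = 5.621×10^-6 A.
For r ≥ R the full I_d is enclosed: B = μ₀ I_d/(2πr) = (4π×10^-7)(5.621×10^-6)/(2π·0.159) = 7.07×10^-12 T.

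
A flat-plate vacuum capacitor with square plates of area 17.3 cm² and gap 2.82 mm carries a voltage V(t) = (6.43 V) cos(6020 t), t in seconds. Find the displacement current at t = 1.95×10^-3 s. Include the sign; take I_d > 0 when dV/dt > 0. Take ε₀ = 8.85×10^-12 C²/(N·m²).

dE/dt = (V₀ω/d)·−sin(ωt) with ωt = 11.739 rad: (6.43)(6020)(0.7362)/(2.82×10^-3) = 1.011×10^7 V/(m·s).
I_d = ε₀ A dE/dt = (8.85×10^-12)(1.73×10^-3)(1.011×10^7) = 1.55×10^-7 A.

1.55×10^-7 A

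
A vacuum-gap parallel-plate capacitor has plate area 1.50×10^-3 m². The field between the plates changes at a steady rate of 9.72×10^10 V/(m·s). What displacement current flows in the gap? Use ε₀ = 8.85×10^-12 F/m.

With a uniform field, Φ_E = EA, so I_d = ε₀ A dE/dt = 1.29×10^-3 A.

1.29×10^-3 A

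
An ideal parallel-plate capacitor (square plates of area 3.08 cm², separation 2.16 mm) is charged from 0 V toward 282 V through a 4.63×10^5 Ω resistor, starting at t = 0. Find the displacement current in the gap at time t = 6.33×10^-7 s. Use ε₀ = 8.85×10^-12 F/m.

C = ε₀A/d = (8.85×10^-12)(3.08×10^-4)/(2.16×10^-3) = 1.262×10^-12 F and τ = RC = 5.843×10^-7 s. I_d in the gap equals the RC charging current.
I_d(t) = (V₀/R) e^(−t/τ) = 6.091×10^-4 · e^(−1.083) = 2.06×10^-4 A.

2.06×10^-4 A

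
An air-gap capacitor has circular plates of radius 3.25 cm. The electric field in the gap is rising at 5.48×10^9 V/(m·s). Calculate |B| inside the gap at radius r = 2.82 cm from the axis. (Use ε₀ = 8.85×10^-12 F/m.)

I_d = ε₀ dΦ_E/dt = ε₀ πR² (dE/dt) = (8.85×10^-12)(3.318×10^-3)(5.48×10^9) = 1.609×10^-4 A through the full plate area.
For r < R the Ampère–Maxwell law gives B(2πr) = μ₀ I_d (r²/R²), so B = μ₀ I_d r/(2πR²) = (4π×10^-7)(1.609×10^-4)(0.0282)/(2π·0.0325²) = 8.59×10^-10 T.

8.59×10^-10 T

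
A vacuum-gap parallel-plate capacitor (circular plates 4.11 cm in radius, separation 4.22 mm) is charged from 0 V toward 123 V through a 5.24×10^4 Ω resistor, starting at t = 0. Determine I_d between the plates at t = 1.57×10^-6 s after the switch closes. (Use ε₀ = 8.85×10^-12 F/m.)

1.59×10^-4 A

With C = ε₀A/d = (8.85×10^-12)(5.307×10^-3)/(4.22×10^-3) = 1.113×10^-11 F, the time constant is τ = RC = 5.832×10^-7 s, so t/τ = 2.692 and e^(−t/τ) = 0.06775.
I_d = I_cond = (V₀/R) e^(−t/τ) = (2.347×10^-3)(0.06775) = 1.59×10^-4 A.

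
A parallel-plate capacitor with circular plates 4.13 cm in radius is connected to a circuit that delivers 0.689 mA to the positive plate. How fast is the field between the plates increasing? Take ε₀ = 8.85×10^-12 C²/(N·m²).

1.45×10^10 V/(m·s)

Charge continuity gives I_d = I = 6.89×10^-4 A between the plates.
Inverting I_d = ε₀ A dE/dt gives dE/dt = 6.89×10^-4 / (8.85×10^-12 · 5.359×10^-3) = 1.45×10^10 V/(m·s).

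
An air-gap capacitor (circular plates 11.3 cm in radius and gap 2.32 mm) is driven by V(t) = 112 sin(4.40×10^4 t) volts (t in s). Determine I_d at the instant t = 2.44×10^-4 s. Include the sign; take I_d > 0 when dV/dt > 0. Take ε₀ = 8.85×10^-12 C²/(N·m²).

-1.94×10^-4 A

C = ε₀A/d = (8.85×10^-12)(0.04011)/(2.32×10^-3) = 1.530×10^-10 F. dV/dt = V₀ω·cos(ωt); at ωt = 10.736 rad this factor is -0.2567.
I_d = C dV/dt = (1.530×10^-10)(112)(4.40×10^4)(-0.2567) = -1.94×10^-4 A.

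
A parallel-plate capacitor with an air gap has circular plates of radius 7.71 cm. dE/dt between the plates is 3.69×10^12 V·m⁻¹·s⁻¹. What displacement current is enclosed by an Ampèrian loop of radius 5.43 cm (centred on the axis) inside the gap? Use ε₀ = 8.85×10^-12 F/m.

I_d = ε₀ dΦ_E/dt = ε₀ πR² (dE/dt) = (8.85×10^-12)(0.01867)(3.69×10^12) = 0.6097 A through the full plate area.
The field is uniform, so I_d,enc = I_d (r/R)² = (0.6097)(5.43/7.71)² = 0.302 A.

0.302 A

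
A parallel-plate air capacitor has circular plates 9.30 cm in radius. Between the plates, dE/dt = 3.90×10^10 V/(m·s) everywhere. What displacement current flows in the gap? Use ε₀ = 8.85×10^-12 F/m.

The displacement current is ε₀ times dΦ_E/dt = ε₀ A dE/dt = (8.85×10^-12)(0.02717)(3.90×10^10) = 9.38×10^-3 A.

9.38×10^-3 A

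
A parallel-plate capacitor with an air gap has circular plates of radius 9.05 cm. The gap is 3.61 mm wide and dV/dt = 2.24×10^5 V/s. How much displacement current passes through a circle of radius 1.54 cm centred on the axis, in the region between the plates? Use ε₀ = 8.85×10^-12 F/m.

4.09×10^-7 A

I_d = C dV/dt with C = ε₀πR²/d = 6.308×10^-11 F, so I_d = (6.308×10^-11)(2.24×10^5) = 1.413×10^-5 A.
The field is uniform, so I_d,enc = I_d (r/R)² = (1.413×10^-5)(1.54/9.05)² = 4.09×10^-7 A.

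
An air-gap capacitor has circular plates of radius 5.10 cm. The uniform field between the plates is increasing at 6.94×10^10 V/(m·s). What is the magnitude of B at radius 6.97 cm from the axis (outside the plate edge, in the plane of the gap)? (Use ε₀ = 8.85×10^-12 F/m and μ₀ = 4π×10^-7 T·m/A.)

Through the whole plate area (πR² = 8.171×10^-3 m²), I_d = ε₀ πR² dE/dt = 5.019×10^-3 A.
Outside the plates the loop encloses all of I_d, so B·2πr = μ₀ I_d and B = 1.44×10^-8 T.

1.44×10^-8 T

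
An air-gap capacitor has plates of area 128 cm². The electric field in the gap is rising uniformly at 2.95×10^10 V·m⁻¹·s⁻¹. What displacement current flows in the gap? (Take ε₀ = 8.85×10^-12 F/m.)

The displacement current is ε₀ times dΦ_E/dt = ε₀ A dE/dt = (8.85×10^-12)(0.0128)(2.95×10^10) = 3.34×10^-3 A.

3.34×10^-3 A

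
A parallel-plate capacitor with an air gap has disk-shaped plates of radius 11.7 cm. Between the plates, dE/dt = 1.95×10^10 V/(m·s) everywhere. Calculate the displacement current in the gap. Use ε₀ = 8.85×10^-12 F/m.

7.42×10^-3 A

I_d = ε₀ A (dE/dt) = (8.85×10^-12)(0.04301 m²)(1.95×10^10) = 7.42×10^-3 A.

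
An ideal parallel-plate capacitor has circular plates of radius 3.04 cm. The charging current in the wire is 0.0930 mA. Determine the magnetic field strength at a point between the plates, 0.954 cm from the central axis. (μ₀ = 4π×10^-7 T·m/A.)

1.92×10^-10 T

No conduction current crosses the gap, so I_d there equals the 9.30×10^-5 A in the leads.
∮B·dl = μ₀ I_d,enc with I_d,enc = I_d r²/R² = 9.159×10^-6 A; so B = μ₀ I_d,enc/(2πr) = 1.92×10^-10 T.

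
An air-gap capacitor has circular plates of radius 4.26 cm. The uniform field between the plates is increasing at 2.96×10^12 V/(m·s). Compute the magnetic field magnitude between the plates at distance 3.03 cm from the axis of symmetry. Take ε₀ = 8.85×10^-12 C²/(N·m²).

Through the whole plate area (πR² = 5.701×10^-3 m²), I_d = ε₀ πR² dE/dt = 0.1493 A.
For r < R the Ampère–Maxwell law gives B(2πr) = μ₀ I_d (r²/R²), so B = μ₀ I_d r/(2πR²) = (4π×10^-7)(0.1493)(0.0303)/(2π·0.0426²) = 4.99×10^-7 T.

4.99×10^-7 T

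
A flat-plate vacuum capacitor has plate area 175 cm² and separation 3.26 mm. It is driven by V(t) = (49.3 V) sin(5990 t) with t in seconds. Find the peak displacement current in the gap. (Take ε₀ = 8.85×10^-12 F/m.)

The displacement current equals the conduction current C dV/dt, which peaks at C V₀ ω.
With C = ε₀A/d = (8.85×10^-12)(0.0175)/(3.26×10^-3) = 4.751×10^-11 F and ω = 5990 rad/s, I_d,max = (4.751×10^-11)(49.3)(5990) = 1.40×10^-5 A.

1.40×10^-5 A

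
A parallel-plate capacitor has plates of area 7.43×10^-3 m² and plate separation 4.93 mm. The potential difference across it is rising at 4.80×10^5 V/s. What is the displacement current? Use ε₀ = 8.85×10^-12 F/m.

6.40×10^-6 A

E = V/d so dE/dt = (dV/dt)/d = 9.736×10^7 V/(m·s), and I_d = ε₀ A dE/dt = (8.85×10^-12)(7.43×10^-3)(9.736×10^7) = 6.40×10^-6 A.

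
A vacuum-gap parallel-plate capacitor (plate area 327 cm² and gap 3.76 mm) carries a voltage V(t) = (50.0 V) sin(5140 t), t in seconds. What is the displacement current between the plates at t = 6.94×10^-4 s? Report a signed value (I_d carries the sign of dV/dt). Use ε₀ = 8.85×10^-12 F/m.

dE/dt = (V₀ω/d)·cos(ωt) with ωt = 3.56716 rad: (50.0)(5140)(-0.9108)/(3.76×10^-3) = -6.225×10^7 V/(m·s).
I_d = ε₀ A dE/dt = (8.85×10^-12)(0.0327)(-6.225×10^7) = -1.80×10^-5 A.

-1.80×10^-5 A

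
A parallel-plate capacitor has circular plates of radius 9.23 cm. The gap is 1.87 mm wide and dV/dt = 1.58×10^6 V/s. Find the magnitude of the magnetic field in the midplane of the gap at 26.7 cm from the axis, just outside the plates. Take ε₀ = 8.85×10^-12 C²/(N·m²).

I_d = C dV/dt with C = ε₀πR²/d = 1.266×10^-10 F, so I_d = (1.266×10^-10)(1.58×10^6) = 2.000×10^-4 A.
With r > R the enclosed displacement current is the full I_d; B = μ₀ I_d / (2πr) = 1.50×10^-10 T.

1.50×10^-10 T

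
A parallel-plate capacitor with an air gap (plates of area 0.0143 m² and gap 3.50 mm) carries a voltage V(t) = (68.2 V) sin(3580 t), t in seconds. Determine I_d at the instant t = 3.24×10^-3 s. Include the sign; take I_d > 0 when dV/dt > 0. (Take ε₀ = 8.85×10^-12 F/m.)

5.01×10^-6 A

dV/dt = (68.2)(3580)·cos(11.5992) = 1.386×10^5 V/s.
I_d = C dV/dt with C = ε₀A/d = (8.85×10^-12)(0.0143)/(3.50×10^-3) = 3.616×10^-11 F, so I_d = (3.616×10^-11)(1.386×10^5) = 5.01×10^-6 A.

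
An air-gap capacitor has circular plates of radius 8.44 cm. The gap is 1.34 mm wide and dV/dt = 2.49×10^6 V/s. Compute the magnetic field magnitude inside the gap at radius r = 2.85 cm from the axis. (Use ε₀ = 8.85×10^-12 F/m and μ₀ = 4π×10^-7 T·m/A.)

2.94×10^-10 T

With E = V/d, dE/dt = 1.858×10^9 V/(m·s) and πR² = 0.02238 m², giving I_d = ε₀ πR² dE/dt = 3.680×10^-4 A.
∮B·dl = μ₀ I_d,enc with I_d,enc = I_d r²/R² = 4.196×10^-5 A; so B = μ₀ I_d,enc/(2πr) = 2.94×10^-10 T.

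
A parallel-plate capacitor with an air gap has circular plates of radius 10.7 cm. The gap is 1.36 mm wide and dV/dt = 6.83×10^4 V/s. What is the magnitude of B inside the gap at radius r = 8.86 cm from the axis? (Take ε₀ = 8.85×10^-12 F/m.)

2.47×10^-11 T

dE/dt = (dV/dt)/d = 5.022×10^7 V/(m·s); I_d = ε₀(πR²)(dE/dt) = (8.85×10^-12)(0.03597)(5.022×10^7) = 1.599×10^-5 A.
For r < R the Ampère–Maxwell law gives B(2πr) = μ₀ I_d (r²/R²), so B = μ₀ I_d r/(2πR²) = (4π×10^-7)(1.599×10^-5)(0.0886)/(2π·0.107²) = 2.47×10^-11 T.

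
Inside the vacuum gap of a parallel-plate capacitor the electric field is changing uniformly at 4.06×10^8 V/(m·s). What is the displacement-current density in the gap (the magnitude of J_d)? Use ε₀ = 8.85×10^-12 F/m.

J_d = ε₀ ∂E/∂t, so J_d = 3.59×10^-3 A/m².

3.59×10^-3 A/m²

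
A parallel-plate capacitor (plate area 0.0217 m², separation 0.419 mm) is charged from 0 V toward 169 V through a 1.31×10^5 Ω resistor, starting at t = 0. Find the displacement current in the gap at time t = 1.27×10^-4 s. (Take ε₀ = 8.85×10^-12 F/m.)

1.56×10^-4 A

C = ε₀A/d = (8.85×10^-12)(0.0217)/(4.19×10^-4) = 4.583×10^-10 F and τ = RC = 6.004×10^-5 s. I_d in the gap equals the RC charging current.
I_d(t) = (V₀/R) e^(−t/τ) = 1.290×10^-3 · e^(−2.115) = 1.56×10^-4 A.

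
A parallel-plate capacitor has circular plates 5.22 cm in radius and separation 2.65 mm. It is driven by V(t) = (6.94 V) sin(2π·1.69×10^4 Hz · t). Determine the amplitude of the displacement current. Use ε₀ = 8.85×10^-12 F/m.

2.11×10^-5 A

C = ε₀A/d = (8.85×10^-12)(8.560×10^-3)/(2.65×10^-3) = 2.859×10^-11 F; ω = 2πf = 1.062×10^5 rad/s.
I_d = C dV/dt, so |I_d|_max = C V₀ ω = (2.859×10^-11)(6.94)(1.062×10^5) = 2.11×10^-5 A.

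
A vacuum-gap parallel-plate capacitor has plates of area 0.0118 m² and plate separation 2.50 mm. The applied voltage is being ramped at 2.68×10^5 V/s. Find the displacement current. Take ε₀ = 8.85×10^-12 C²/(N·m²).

1.12×10^-5 A

C = ε₀A/d = (8.85×10^-12)(0.0118)/(2.50×10^-3) = 4.177×10^-11 F.
I_d = C dV/dt = (4.177×10^-11)(2.68×10^5) = 1.12×10^-5 A.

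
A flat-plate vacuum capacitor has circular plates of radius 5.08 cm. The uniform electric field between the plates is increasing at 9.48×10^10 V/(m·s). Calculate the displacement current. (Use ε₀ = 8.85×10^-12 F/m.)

6.80×10^-3 A

With a uniform field, Φ_E = EA, so I_d = ε₀ A dE/dt = 6.80×10^-3 A.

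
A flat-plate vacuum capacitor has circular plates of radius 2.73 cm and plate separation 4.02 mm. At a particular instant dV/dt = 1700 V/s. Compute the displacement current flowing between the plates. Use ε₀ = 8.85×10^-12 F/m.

The displacement current equals the charging current C dV/dt. With C = ε₀A/d = (8.85×10^-12)(2.341×10^-3)/(4.02×10^-3) = 5.154×10^-12 F, I_d = (5.154×10^-12)(1700) = 8.76×10^-9 A.

8.76×10^-9 A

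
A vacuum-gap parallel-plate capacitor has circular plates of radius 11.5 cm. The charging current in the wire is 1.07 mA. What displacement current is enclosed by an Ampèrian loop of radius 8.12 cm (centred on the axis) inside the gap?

5.33×10^-4 A

By continuity the displacement current in the gap matches the conduction current: I_d = 1.07×10^-3 A.
Through an area πr² the displacement current is I_d·(πr²/πR²) = I_d (r/R)² = 5.33×10^-4 A.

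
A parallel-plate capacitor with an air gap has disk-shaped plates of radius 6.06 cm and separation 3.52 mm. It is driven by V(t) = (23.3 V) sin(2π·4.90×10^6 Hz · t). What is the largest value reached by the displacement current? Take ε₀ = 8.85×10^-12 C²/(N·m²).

The displacement current equals the conduction current C dV/dt, which peaks at C V₀ ω.
With C = ε₀A/d = (8.85×10^-12)(0.01154)/(3.52×10^-3) = 2.901×10^-11 F and ω = 2πf = 3.079×10^7 rad/s, I_d,max = (2.901×10^-11)(23.3)(3.079×10^7) = 0.0208 A.

0.0208 A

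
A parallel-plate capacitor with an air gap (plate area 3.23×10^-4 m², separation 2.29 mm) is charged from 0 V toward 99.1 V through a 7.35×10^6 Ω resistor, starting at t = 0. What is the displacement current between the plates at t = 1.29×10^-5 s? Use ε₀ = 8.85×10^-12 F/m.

With C = ε₀A/d = (8.85×10^-12)(3.23×10^-4)/(2.29×10^-3) = 1.248×10^-12 F, the time constant is τ = RC = 9.173×10^-6 s, so t/τ = 1.406 and e^(−t/τ) = 0.2451.
I_d = I_cond = (V₀/R) e^(−t/τ) = (1.348×10^-5)(0.2451) = 3.30×10^-6 A.

3.30×10^-6 A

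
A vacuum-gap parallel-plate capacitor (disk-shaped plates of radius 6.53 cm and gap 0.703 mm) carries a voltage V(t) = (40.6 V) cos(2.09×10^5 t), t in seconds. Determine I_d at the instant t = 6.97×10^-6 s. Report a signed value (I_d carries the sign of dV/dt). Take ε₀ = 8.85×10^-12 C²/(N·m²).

-1.42×10^-3 A

dV/dt = (40.6)(2.09×10^5)·−sin(1.45673) = -8.430×10^6 V/s.
I_d = C dV/dt with C = ε₀A/d = (8.85×10^-12)(0.01340)/(7.03×10^-4) = 1.687×10^-10 F, so I_d = (1.687×10^-10)(-8.430×10^6) = -1.42×10^-3 A.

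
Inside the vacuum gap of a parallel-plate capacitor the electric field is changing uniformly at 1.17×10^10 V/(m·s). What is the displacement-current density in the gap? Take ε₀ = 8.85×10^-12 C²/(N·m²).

0.104 A/m²

J_d = ε₀ dE/dt = (8.85×10^-12)(1.17×10^10) = 0.104 A/m².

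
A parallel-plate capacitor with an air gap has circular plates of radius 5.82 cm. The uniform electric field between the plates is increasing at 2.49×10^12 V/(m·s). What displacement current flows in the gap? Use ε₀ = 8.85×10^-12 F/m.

0.234 A

I_d = ε₀ A (dE/dt) = (8.85×10^-12)(0.01064 m²)(2.49×10^12) = 0.234 A.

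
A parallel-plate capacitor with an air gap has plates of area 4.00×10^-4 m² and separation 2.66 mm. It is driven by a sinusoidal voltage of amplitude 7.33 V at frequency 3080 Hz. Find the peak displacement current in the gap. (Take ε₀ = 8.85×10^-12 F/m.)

1.89×10^-7 A

(dE/dt)_max = V₀ω/d = 5.332×10^7 V/(m·s); ω = 2πf = 1.935×10^4 rad/s.
I_d,max = ε₀ A (dE/dt)_max = (8.85×10^-12)(4.00×10^-4)(5.332×10^7) = 1.89×10^-7 A.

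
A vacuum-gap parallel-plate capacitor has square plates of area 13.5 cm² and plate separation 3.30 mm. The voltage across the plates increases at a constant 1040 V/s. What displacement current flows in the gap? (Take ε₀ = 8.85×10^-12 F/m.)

3.77×10^-9 A

The field between the plates is E = V/d, so dE/dt = (1040)/(3.30×10^-3 m) = 3.152×10^5 V/(m·s).
I_d = ε₀ A (dE/dt) = (8.85×10^-12)(1.35×10^-3)(3.152×10^5) = 3.77×10^-9 A.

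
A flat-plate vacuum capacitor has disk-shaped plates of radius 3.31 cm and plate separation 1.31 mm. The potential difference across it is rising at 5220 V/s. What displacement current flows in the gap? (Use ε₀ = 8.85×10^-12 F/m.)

The displacement current equals the charging current C dV/dt. With C = ε₀A/d = (8.85×10^-12)(3.442×10^-3)/(1.31×10^-3) = 2.325×10^-11 F, I_d = (2.325×10^-11)(5220) = 1.21×10^-7 A.

1.21×10^-7 A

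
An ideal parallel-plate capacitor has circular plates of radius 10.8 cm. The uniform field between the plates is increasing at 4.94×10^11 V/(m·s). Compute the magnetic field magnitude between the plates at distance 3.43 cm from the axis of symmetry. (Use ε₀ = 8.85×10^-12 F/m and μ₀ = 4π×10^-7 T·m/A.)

9.42×10^-8 T

I_d = ε₀ dΦ_E/dt = ε₀ πR² (dE/dt) = (8.85×10^-12)(0.03664)(4.94×10^11) = 0.1602 A through the full plate area.
An Ampèrian loop of radius r encloses a fraction (r/R)² of I_d. Then B·2πr = μ₀ I_d (r/R)², giving B = μ₀ I_d r/(2πR²) = 9.42×10^-8 T.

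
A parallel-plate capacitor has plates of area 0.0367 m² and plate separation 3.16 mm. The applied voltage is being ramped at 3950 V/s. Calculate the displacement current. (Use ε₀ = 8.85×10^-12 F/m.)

C = ε₀A/d = (8.85×10^-12)(0.0367)/(3.16×10^-3) = 1.028×10^-10 F.
I_d = C dV/dt = (1.028×10^-10)(3950) = 4.06×10^-7 A.

4.06×10^-7 A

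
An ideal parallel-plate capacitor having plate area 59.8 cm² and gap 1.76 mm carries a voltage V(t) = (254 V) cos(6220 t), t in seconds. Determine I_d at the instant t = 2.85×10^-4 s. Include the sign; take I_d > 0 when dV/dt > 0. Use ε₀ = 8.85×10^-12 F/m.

dV/dt = (254)(6220)·−sin(1.7727) = -1.548×10^6 V/s.
I_d = C dV/dt with C = ε₀A/d = (8.85×10^-12)(5.98×10^-3)/(1.76×10^-3) = 3.007×10^-11 F, so I_d = (3.007×10^-11)(-1.548×10^6) = -4.65×10^-5 A.

-4.65×10^-5 A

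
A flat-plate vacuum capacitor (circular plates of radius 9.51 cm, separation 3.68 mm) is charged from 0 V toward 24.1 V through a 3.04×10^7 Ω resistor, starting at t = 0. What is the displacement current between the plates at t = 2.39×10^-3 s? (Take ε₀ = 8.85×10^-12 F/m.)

With C = ε₀A/d = (8.85×10^-12)(0.02841)/(3.68×10^-3) = 6.832×10^-11 F, the time constant is τ = RC = 2.077×10^-3 s, so t/τ = 1.151 and e^(−t/τ) = 0.3163.
I_d = I_cond = (V₀/R) e^(−t/τ) = (7.928×10^-7)(0.3163) = 2.51×10^-7 A.

2.51×10^-7 A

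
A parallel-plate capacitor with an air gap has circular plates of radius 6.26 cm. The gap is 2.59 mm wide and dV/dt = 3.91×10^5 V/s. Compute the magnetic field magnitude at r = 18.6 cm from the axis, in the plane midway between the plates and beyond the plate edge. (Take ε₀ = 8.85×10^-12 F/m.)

1.77×10^-11 T

dE/dt = (dV/dt)/d = 1.510×10^8 V/(m·s); I_d = ε₀(πR²)(dE/dt) = (8.85×10^-12)(0.01231)(1.510×10^8) = 1.645×10^-5 A.
Outside the plates the loop encloses all of I_d, so B·2πr = μ₀ I_d and B = 1.77×10^-11 T.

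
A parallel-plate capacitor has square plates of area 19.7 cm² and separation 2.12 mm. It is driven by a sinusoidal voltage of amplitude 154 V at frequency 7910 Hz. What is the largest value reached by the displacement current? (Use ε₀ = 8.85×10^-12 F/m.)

C = ε₀A/d = (8.85×10^-12)(1.97×10^-3)/(2.12×10^-3) = 8.224×10^-12 F; ω = 2πf = 4.970×10^4 rad/s.
I_d = C dV/dt, so |I_d|_max = C V₀ ω = (8.224×10^-12)(154)(4.970×10^4) = 6.29×10^-5 A.

6.29×10^-5 A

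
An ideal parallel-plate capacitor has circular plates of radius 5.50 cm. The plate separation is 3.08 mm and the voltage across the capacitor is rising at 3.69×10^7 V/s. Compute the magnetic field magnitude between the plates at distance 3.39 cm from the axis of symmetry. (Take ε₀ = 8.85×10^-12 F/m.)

I_d = C dV/dt with C = ε₀πR²/d = 2.731×10^-11 F, so I_d = (2.731×10^-11)(3.69×10^7) = 1.008×10^-3 A.
An Ampèrian loop of radius r encloses a fraction (r/R)² of I_d. Then B·2πr = μ₀ I_d (r/R)², giving B = μ₀ I_d r/(2πR²) = 2.26×10^-9 T.

2.26×10^-9 T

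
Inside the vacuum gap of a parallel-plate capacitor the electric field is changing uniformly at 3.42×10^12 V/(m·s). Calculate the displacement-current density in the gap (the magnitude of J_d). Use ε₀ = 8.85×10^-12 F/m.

30.3 A/m²

J_d = ε₀ dE/dt = (8.85×10^-12)(3.42×10^12) = 30.3 A/m².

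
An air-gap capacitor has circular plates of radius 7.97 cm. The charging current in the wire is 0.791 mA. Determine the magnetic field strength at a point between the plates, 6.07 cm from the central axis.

By continuity the displacement current in the gap matches the conduction current: I_d = 7.91×10^-4 A.
An Ampèrian loop of radius r encloses a fraction (r/R)² of I_d. Then B·2πr = μ₀ I_d (r/R)², giving B = μ₀ I_d r/(2πR²) = 1.51×10^-9 T.

1.51×10^-9 T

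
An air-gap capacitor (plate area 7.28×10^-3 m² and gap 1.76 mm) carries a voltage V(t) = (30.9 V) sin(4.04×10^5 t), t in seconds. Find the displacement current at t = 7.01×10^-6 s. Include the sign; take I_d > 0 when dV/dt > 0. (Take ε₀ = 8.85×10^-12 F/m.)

-4.35×10^-4 A

C = ε₀A/d = (8.85×10^-12)(7.28×10^-3)/(1.76×10^-3) = 3.661×10^-11 F. dV/dt = V₀ω·cos(ωt); at ωt = 2.83204 rad this factor is -0.9525.
I_d = C dV/dt = (3.661×10^-11)(30.9)(4.04×10^5)(-0.9525) = -4.35×10^-4 A.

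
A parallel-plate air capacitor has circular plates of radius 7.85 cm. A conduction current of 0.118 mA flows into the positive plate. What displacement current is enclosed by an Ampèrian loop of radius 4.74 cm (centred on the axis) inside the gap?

By continuity the displacement current in the gap matches the conduction current: I_d = 1.18×10^-4 A.
The field is uniform, so I_d,enc = I_d (r/R)² = (1.18×10^-4)(4.74/7.85)² = 4.30×10^-5 A.

4.30×10^-5 A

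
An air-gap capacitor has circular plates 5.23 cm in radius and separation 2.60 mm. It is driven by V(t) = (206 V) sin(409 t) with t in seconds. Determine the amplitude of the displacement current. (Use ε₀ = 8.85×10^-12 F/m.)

2.46×10^-6 A

C = ε₀A/d = (8.85×10^-12)(8.593×10^-3)/(2.60×10^-3) = 2.925×10^-11 F; ω = 409 rad/s.
I_d = C dV/dt, so |I_d|_max = C V₀ ω = (2.925×10^-11)(206)(409) = 2.46×10^-6 A.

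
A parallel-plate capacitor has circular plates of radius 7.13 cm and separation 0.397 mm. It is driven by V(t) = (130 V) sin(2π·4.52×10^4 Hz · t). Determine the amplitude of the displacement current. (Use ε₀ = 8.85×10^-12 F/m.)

0.0131 A

(dE/dt)_max = V₀ω/d = 9.300×10^10 V/(m·s); ω = 2πf = 2.840×10^5 rad/s.
I_d,max = ε₀ A (dE/dt)_max = (8.85×10^-12)(0.01597)(9.300×10^10) = 0.0131 A.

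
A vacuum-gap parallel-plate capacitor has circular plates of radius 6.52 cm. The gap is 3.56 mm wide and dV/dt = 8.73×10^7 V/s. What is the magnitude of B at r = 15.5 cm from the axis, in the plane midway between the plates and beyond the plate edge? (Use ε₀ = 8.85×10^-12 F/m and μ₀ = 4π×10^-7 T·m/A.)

I_d = C dV/dt with C = ε₀πR²/d = 3.321×10^-11 F, so I_d = (3.321×10^-11)(8.73×10^7) = 2.899×10^-3 A.
Outside the plates the loop encloses all of I_d, so B·2πr = μ₀ I_d and B = 3.74×10^-9 T.

3.74×10^-9 T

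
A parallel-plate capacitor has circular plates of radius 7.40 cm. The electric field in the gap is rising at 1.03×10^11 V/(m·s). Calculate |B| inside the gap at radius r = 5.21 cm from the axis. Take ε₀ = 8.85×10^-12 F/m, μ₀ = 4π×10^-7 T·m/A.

Through the whole plate area (πR² = 0.01720 m²), I_d = ε₀ πR² dE/dt = 0.01568 A.
For r < R the Ampère–Maxwell law gives B(2πr) = μ₀ I_d (r²/R²), so B = μ₀ I_d r/(2πR²) = (4π×10^-7)(0.01568)(0.0521)/(2π·0.0740²) = 2.98×10^-8 T.

2.98×10^-8 T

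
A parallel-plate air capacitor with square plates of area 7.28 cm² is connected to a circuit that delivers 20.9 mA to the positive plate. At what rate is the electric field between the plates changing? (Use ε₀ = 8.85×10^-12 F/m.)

3.24×10^12 V/(m·s)

Charge continuity gives I_d = I = 0.0209 A between the plates.
Since I_d = ε₀ A dE/dt, dE/dt = I_d/(ε₀A) = (0.0209)/((8.85×10^-12)(7.28×10^-4)) = 3.24×10^12 V/(m·s).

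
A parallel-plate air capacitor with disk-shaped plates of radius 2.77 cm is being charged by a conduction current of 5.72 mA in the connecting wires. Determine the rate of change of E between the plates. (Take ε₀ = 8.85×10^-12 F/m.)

2.68×10^11 V/(m·s)

By continuity, I_d in the gap equals the 5.72 mA flowing in the wire.
Inverting I_d = ε₀ A dE/dt gives dE/dt = 5.72×10^-3 / (8.85×10^-12 · 2.411×10^-3) = 2.68×10^11 V/(m·s).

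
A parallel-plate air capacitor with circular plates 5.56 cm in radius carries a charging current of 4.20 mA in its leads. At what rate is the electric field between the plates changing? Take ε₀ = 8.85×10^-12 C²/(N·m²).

4.89×10^10 V/(m·s)

Charge continuity gives I_d = I = 4.20×10^-3 A between the plates.
Since I_d = ε₀ A dE/dt, dE/dt = I_d/(ε₀A) = (4.20×10^-3)/((8.85×10^-12)(9.712×10^-3)) = 4.89×10^10 V/(m·s).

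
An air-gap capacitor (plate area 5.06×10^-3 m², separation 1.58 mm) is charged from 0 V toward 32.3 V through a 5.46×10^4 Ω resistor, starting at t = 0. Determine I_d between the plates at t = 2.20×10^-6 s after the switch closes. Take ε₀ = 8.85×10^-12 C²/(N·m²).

1.43×10^-4 A

C = ε₀A/d = (8.85×10^-12)(5.06×10^-3)/(1.58×10^-3) = 2.834×10^-11 F and τ = RC = 1.547×10^-6 s. I_d in the gap equals the RC charging current.
I_d(t) = (V₀/R) e^(−t/τ) = 5.916×10^-4 · e^(−1.422) = 1.43×10^-4 A.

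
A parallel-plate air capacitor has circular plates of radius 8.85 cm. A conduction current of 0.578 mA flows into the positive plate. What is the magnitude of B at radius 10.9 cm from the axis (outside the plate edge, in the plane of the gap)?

By continuity the displacement current in the gap matches the conduction current: I_d = 5.78×10^-4 A.
Outside the plates the loop encloses all of I_d, so B·2πr = μ₀ I_d and B = 1.06×10^-9 T.

1.06×10^-9 T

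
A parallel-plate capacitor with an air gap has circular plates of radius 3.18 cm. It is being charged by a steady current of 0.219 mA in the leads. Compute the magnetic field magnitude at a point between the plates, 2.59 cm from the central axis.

1.12×10^-9 T

Between the plates the displacement current equals the wire current: I_d = 0.219 mA = 2.19×10^-4 A.
∮B·dl = μ₀ I_d,enc with I_d,enc = I_d r²/R² = 1.453×10^-4 A; so B = μ₀ I_d,enc/(2πr) = 1.12×10^-9 T.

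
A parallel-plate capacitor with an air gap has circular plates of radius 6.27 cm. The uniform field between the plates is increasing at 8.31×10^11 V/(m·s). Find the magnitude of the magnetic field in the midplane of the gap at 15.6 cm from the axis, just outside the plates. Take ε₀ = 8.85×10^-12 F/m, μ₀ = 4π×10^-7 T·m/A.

Through the whole plate area (πR² = 0.01235 m²), I_d = ε₀ πR² dE/dt = 0.09083 A.
Outside the plates the loop encloses all of I_d, so B·2πr = μ₀ I_d and B = 1.16×10^-7 T.

1.16×10^-7 T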